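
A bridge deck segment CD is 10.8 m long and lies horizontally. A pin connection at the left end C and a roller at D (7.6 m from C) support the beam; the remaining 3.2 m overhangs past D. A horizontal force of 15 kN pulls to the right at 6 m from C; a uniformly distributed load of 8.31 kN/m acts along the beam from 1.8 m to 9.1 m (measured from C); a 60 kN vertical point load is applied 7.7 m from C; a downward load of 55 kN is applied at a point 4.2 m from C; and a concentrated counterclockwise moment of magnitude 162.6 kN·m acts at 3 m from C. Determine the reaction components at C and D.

C_x = -15.00 kN, C_y = 62.37 kN, D_y = 113.3 kN

Resultant of the distributed load: 8.31 × 7.3 = 60.663 kN at 5.45 m from C.
Moments about C: D_y·7.6 − (8.31·7.3)·5.45 − 60·7.7 − 55·4.2 + 162.6 = 0 → D_y = 861.01335/7.6 = 113.291 ≈ 113.3 kN.
ΣF_y = 0: C_y + 113.291 − 8.31·7.3 − 60 − 55 = 0 → C_y = 62.37 kN.
ΣF_x = 0: C_x + 15 = 0 → C_x = -15.00 kN.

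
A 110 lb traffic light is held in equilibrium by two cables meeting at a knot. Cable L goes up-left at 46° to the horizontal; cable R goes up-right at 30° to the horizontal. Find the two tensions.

ΣF_x = 0: −T_L·cos46° + T_R·cos30° = 0 → T_R = 0.802122·T_L.
ΣF_y = 0: T_L·sin46° + T_R·sin30° = 110.
Substitute: T_L·(0.71934 + 0.802122·0.5) = 110 → T_L = 98.1791 ≈ 98.18 lb.
Then T_R = 0.802122 × 98.1791 = 78.75 lb.

T_L = 98.18 lb, T_R = 78.75 lb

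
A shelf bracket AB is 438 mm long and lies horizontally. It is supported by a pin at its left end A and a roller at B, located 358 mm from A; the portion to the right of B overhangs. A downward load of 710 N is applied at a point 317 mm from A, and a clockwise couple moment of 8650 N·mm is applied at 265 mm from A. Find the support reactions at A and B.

A_x = 0, A_y = 57.15 N, B_y = 652.8 N

Moments about A: B_y·358 − 710·317 − 8650 = 0 → B_y = 233720/358 = 652.849 ≈ 652.8 N.
ΣF_y = 0: A_y + 652.849 − 710 = 0 → A_y = 57.15 N.
ΣF_x = 0: no horizontal applied forces, so A_x = 0.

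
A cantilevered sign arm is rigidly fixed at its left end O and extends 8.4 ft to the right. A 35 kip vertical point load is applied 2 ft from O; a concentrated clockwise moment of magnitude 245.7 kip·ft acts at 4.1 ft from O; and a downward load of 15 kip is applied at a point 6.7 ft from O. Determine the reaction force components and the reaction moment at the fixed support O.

ΣF_x = 0: O_x = 0.
ΣF_y = 0: O_y − 35 − 15 = 0 → O_y = 50.00 kip.
ΣM about O: M_O − 35·2 − 245.7 − 15·6.7 = 0 → M_O = 416.2 kip·ft.

O_x = 0, O_y = 50.00 kip, M_O = 416.2 kip·ft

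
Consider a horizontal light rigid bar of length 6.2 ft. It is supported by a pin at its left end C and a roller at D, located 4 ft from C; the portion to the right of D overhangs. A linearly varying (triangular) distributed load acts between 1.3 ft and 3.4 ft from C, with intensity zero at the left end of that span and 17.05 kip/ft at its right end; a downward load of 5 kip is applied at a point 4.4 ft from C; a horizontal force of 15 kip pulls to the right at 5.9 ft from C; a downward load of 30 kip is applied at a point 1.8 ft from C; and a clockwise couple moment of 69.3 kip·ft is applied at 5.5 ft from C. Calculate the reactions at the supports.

Resultant of the triangular load: ½ × 17.05 × 2.1 = 17.9025 kip, acting at 2.7 ft from C (one-third of the span from the peak).
ΣM about C: D_y·4 − (½·17.05·2.1)·2.7 − 5·4.4 − 30·1.8 − 69.3 = 0 → D_y = 193.63675/4 = 48.4092 ≈ 48.41 kip.
ΣF_y = 0: C_y + 48.4092 − ½·17.05·2.1 − 5 − 30 = 0 → C_y = 4.493 kip.
ΣF_x = 0: C_x + 15 = 0 → C_x = -15.00 kip.

C_x = -15.00 kip, C_y = 4.493 kip, D_y = 48.41 kip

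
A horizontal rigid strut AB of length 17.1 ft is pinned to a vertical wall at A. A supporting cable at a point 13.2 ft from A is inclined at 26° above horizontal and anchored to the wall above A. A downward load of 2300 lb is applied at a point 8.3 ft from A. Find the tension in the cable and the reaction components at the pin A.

T = 3299 lb, A_x = 2965 lb, A_y = 853.8 lb

ΣM about A: T·sin26°·13.2 − 2300·8.3 = 0 → T = 19090/(13.2·0.438371) = 3299.06 ≈ 3299 lb.
ΣF_x = 0: A_x − T·cos26° = 0 → A_x = 3299.06 × 0.898794 = 2965 lb.
ΣF_y = 0: A_y + T·sin26° − 2300 = 0 → A_y = 2300 − 3299.06 × 0.438371 = 853.8 lb.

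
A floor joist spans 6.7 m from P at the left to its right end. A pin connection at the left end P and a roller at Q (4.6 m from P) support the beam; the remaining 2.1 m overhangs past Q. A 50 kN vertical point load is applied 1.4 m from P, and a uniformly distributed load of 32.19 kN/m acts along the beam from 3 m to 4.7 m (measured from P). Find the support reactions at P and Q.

Resultant of the distributed load: 32.19 × 1.7 = 54.723 kN at 3.85 m from P.
Moments about P: Q_y·4.6 − 50·1.4 − (32.19·1.7)·3.85 = 0 → Q_y = 280.68355/4.6 = 61.0182 ≈ 61.02 kN.
ΣF_y = 0: P_y + 61.0182 − 50 − 32.19·1.7 = 0 → P_y = 43.70 kN.
ΣF_x = 0: no horizontal applied forces, so P_x = 0.

P_x = 0, P_y = 43.70 kN, Q_y = 61.02 kN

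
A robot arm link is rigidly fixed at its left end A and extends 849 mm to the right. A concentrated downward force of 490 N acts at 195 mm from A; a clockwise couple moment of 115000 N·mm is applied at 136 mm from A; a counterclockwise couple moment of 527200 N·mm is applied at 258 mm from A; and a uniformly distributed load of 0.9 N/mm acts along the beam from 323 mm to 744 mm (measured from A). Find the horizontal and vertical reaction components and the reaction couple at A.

Resultant of the distributed load: 0.9 × 421 = 378.9 N at 533.5 mm from A.
ΣF_x = 0: A_x = 0.
ΣF_y = 0: A_y − 490 − 0.9·421 = 0 → A_y = 868.9 N.
ΣM about A: M_A − 490·195 − 115000 + 527200 − (0.9·421)·533.5 = 0 → M_A = -114500 N·mm.

A_x = 0, A_y = 868.9 N, M_A = -114500 N·mm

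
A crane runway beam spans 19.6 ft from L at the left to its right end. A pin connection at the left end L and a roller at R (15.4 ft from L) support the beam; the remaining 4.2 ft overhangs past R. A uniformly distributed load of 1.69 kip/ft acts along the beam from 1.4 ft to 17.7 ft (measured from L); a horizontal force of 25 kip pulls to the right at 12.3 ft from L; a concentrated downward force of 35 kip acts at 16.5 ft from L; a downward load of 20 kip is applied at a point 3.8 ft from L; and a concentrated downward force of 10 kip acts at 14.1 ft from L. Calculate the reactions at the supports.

Resultant of the distributed load: 1.69 × 16.3 = 27.547 kip at 9.55 ft from L.
ΣM about L: R_y·15.4 − (1.69·16.3)·9.55 − 35·16.5 − 20·3.8 − 10·14.1 = 0 → R_y = 1057.57385/15.4 = 68.6736 ≈ 68.67 kip.
ΣF_y = 0: L_y + 68.6736 − 1.69·16.3 − 35 − 20 − 10 = 0 → L_y = 23.87 kip.
ΣF_x = 0: L_x + 25 = 0 → L_x = -25.00 kip.

L_x = -25.00 kip, L_y = 23.87 kip, R_y = 68.67 kip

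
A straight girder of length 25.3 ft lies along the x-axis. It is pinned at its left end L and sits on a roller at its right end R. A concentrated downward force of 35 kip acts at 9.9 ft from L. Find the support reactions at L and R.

ΣM about L: R_y·25.3 − 35·9.9 = 0 → R_y = 346.5/25.3 = 13.6957 ≈ 13.70 kip.
ΣF_y = 0: L_y + 13.6957 − 35 = 0 → L_y = 21.30 kip.
ΣF_x = 0: no horizontal applied forces, so L_x = 0.

L_x = 0, L_y = 21.30 kip, R_y = 13.70 kip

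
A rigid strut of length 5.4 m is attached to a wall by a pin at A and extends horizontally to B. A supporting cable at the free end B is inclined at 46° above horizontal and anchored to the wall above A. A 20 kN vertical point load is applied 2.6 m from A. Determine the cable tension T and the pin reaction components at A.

T = 13.39 kN, A_x = 9.299 kN, A_y = 10.37 kN

ΣM about A: T·sin46°·5.4 − 20·2.6 = 0 → T = 52/(5.4·0.71934) = 13.3868 ≈ 13.39 kN.
ΣF_x = 0: A_x − T·cos46° = 0 → A_x = 13.3868 × 0.694658 = 9.299 kN.
ΣF_y = 0: A_y + T·sin46° − 20 = 0 → A_y = 20 − 13.3868 × 0.71934 = 10.37 kN.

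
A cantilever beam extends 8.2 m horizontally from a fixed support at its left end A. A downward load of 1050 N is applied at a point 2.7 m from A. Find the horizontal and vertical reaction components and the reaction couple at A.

A_x = 0, A_y = 1050 N, M_A = 2835 N·m

ΣF_x = 0: A_x = 0.
ΣF_y = 0: A_y − 1050 = 0 → A_y = 1050 N.
ΣM about A: M_A − 1050·2.7 = 0 → M_A = 2835 N·m.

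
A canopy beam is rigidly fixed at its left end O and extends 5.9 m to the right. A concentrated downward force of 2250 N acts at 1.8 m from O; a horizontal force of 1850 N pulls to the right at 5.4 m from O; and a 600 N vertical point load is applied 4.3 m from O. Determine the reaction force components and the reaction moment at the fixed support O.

ΣF_x = 0: O_x + 1850 = 0 → O_x = -1850 N.
ΣF_y = 0: O_y − 2250 − 600 = 0 → O_y = 2850 N.
ΣM about O: M_O − 2250·1.8 − 600·4.3 = 0 → M_O = 6630 N·m.

O_x = -1850 N, O_y = 2850 N, M_O = 6630 N·m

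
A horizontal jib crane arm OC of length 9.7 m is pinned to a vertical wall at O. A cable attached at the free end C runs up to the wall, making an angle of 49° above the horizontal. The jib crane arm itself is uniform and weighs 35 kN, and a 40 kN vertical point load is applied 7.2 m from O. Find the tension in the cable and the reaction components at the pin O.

T = 62.53 kN, O_x = 41.02 kN, O_y = 27.81 kN

ΣM about O: T·sin49°·9.7 − 35·4.85 − 40·7.2 = 0 → T = 457.75/(9.7·0.75471) = 62.5283 ≈ 62.53 kN.
ΣF_x = 0: O_x − T·cos49° = 0 → O_x = 62.5283 × 0.656059 = 41.02 kN.
ΣF_y = 0: O_y + T·sin49° − 35 − 40 = 0 → O_y = 75 − 62.5283 × 0.75471 = 27.81 kN.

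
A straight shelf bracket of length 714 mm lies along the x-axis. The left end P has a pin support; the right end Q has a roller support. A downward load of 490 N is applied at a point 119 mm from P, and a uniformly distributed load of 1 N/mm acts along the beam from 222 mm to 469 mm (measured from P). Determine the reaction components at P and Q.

P_x = 0, P_y = 535.8 N, Q_y = 201.2 N

Resultant of the distributed load: 1 × 247 = 247 N at 345.5 mm from P.
ΣM about P: Q_y·714 − 490·119 − (1·247)·345.5 = 0 → Q_y = 143648.5/714 = 201.188 ≈ 201.2 N.
ΣF_y = 0: P_y + 201.188 − 490 − 1·247 = 0 → P_y = 535.8 N.
ΣF_x = 0: no horizontal applied forces, so P_x = 0.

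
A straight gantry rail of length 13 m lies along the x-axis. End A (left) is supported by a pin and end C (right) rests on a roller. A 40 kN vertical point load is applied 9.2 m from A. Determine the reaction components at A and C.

Taking moments about A: C_y·13 − 40·9.2 = 0 → C_y = 368/13 = 28.3077 ≈ 28.31 kN.
ΣF_y = 0: A_y + 28.3077 − 40 = 0 → A_y = 11.69 kN.
ΣF_x = 0: no horizontal applied forces, so A_x = 0.

A_x = 0, A_y = 11.69 kN, C_y = 28.31 kN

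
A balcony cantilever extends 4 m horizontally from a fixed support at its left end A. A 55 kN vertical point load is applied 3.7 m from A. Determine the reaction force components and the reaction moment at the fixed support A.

ΣF_x = 0: A_x = 0.
ΣF_y = 0: A_y − 55 = 0 → A_y = 55.00 kN.
ΣM about A: M_A − 55·3.7 = 0 → M_A = 203.5 kN·m.

A_x = 0, A_y = 55.00 kN, M_A = 203.5 kN·m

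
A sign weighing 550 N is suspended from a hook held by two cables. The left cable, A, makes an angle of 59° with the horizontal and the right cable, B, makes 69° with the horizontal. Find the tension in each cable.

ΣF_x = 0: −T_A·cos59° + T_B·cos69° = 0 → T_B = 1.43718·T_A.
ΣF_y = 0: T_A·sin59° + T_B·sin69° = 550.
Substitute: T_A·(0.857167 + 1.43718·0.93358) = 550 → T_A = 250.126 ≈ 250.1 N.
Then T_B = 1.43718 × 250.126 = 359.5 N.

T_A = 250.1 N, T_B = 359.5 N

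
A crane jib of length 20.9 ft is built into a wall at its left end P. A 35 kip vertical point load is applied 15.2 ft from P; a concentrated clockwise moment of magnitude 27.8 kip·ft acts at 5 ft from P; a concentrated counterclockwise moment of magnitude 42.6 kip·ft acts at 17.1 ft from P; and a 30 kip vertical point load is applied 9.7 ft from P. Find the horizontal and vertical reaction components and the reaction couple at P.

ΣF_x = 0: P_x = 0.
ΣF_y = 0: P_y − 35 − 30 = 0 → P_y = 65.00 kip.
ΣM about P: M_P − 35·15.2 − 27.8 + 42.6 − 30·9.7 = 0 → M_P = 808.2 kip·ft.

P_x = 0, P_y = 65.00 kip, M_P = 808.2 kip·ft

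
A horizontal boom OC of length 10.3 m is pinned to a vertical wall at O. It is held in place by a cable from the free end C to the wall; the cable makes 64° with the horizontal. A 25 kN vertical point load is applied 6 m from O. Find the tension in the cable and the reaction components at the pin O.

T = 16.20 kN, O_x = 7.103 kN, O_y = 10.44 kN

ΣM about O: T·sin64°·10.3 − 25·6 = 0 → T = 150/(10.3·0.898794) = 16.2029 ≈ 16.20 kN.
ΣF_x = 0: O_x − T·cos64° = 0 → O_x = 16.2029 × 0.438371 = 7.103 kN.
ΣF_y = 0: O_y + T·sin64° − 25 = 0 → O_y = 25 − 16.2029 × 0.898794 = 10.44 kN.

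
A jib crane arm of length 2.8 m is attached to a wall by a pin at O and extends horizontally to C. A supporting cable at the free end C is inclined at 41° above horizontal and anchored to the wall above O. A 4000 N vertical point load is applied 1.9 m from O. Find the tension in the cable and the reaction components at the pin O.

T = 4137 N, O_x = 3122 N, O_y = 1286 N

ΣM about O: T·sin41°·2.8 − 4000·1.9 = 0 → T = 7600/(2.8·0.656059) = 4137.26 ≈ 4137 N.
ΣF_x = 0: O_x − T·cos41° = 0 → O_x = 4137.26 × 0.75471 = 3122 N.
ΣF_y = 0: O_y + T·sin41° − 4000 = 0 → O_y = 4000 − 4137.26 × 0.656059 = 1286 N.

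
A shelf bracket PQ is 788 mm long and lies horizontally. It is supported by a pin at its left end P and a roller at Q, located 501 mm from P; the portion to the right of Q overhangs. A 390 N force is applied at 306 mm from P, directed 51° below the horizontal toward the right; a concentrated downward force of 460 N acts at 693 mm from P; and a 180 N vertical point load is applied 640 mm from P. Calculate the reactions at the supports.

Moments about P: Q_y·501 − 390·sin51°·306 − 460·693 − 180·640 = 0 → Q_y = 526725/501 = 1051.35 ≈ 1051 N.
ΣF_y = 0: P_y + 1051.35 − 390·sin51° − 460 − 180 = 0 → P_y = -108.3 N.
ΣF_x = 0: P_x + 390·cos51° = 0 → P_x = -245.4 N.

P_x = -245.4 N, P_y = -108.3 N, Q_y = 1051 N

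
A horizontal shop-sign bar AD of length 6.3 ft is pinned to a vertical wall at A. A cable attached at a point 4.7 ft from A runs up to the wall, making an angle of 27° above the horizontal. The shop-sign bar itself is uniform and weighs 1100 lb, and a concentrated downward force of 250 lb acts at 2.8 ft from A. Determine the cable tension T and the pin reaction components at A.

T = 1952 lb, A_x = 1739 lb, A_y = 463.8 lb

ΣM about A: T·sin27°·4.7 − 1100·3.15 − 250·2.8 = 0 → T = 4165/(4.7·0.45399) = 1951.96 ≈ 1952 lb.
ΣF_x = 0: A_x − T·cos27° = 0 → A_x = 1951.96 × 0.891007 = 1739 lb.
ΣF_y = 0: A_y + T·sin27° − 1100 − 250 = 0 → A_y = 1350 − 1951.96 × 0.45399 = 463.8 lb.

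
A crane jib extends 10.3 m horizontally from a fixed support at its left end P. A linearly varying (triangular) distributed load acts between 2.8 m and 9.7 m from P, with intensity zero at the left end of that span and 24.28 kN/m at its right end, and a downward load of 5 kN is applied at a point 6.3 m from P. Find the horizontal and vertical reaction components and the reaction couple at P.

Resultant of the triangular load: ½ × 24.28 × 6.9 = 83.766 kN, acting at 7.4 m from P (one-third of the span from the peak).
ΣF_x = 0: P_x = 0.
ΣF_y = 0: P_y − ½·24.28·6.9 − 5 = 0 → P_y = 88.77 kN.
ΣM about P: M_P − (½·24.28·6.9)·7.4 − 5·6.3 = 0 → M_P = 651.4 kN·m.

P_x = 0, P_y = 88.77 kN, M_P = 651.4 kN·m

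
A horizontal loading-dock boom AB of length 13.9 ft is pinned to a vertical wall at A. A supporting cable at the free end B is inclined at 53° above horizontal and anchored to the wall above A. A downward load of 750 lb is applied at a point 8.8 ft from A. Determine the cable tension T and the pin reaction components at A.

T = 594.5 lb, A_x = 357.8 lb, A_y = 275.2 lb

ΣM about A: T·sin53°·13.9 − 750·8.8 = 0 → T = 6600/(13.9·0.798636) = 594.539 ≈ 594.5 lb.
ΣF_x = 0: A_x − T·cos53° = 0 → A_x = 594.539 × 0.601815 = 357.8 lb.
ΣF_y = 0: A_y + T·sin53° − 750 = 0 → A_y = 750 − 594.539 × 0.798636 = 275.2 lb.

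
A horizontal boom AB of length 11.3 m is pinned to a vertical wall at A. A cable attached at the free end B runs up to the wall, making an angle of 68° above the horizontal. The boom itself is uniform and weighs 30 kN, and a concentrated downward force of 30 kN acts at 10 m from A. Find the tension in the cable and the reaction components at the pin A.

ΣM about A: T·sin68°·11.3 − 30·5.65 − 30·10 = 0 → T = 469.5/(11.3·0.927184) = 44.8117 ≈ 44.81 kN.
ΣF_x = 0: A_x − T·cos68° = 0 → A_x = 44.8117 × 0.374607 = 16.79 kN.
ΣF_y = 0: A_y + T·sin68° − 30 − 30 = 0 → A_y = 60 − 44.8117 × 0.927184 = 18.45 kN.

T = 44.81 kN, A_x = 16.79 kN, A_y = 18.45 kN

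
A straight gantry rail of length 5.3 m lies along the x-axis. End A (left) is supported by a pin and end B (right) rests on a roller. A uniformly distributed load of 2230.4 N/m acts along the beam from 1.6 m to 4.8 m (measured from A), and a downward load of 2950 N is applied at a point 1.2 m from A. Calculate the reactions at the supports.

Resultant of the distributed load: 2230.4 × 3.2 = 7137.28 N at 3.2 m from A.
Moments about A: B_y·5.3 − (2230.4·3.2)·3.2 − 2950·1.2 = 0 → B_y = 26379.296/5.3 = 4977.23 ≈ 4977 N.
ΣF_y = 0: A_y + 4977.23 − 2230.4·3.2 − 2950 = 0 → A_y = 5110 N.
ΣF_x = 0: no horizontal applied forces, so A_x = 0.

A_x = 0, A_y = 5110 N, B_y = 4977 N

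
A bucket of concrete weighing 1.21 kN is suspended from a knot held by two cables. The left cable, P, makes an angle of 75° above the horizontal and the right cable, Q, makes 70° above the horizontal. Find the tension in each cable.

ΣF_x = 0: −T_P·cos75° + T_Q·cos70° = 0 → T_Q = 0.756736·T_P.
ΣF_y = 0: T_P·sin75° + T_Q·sin70° = 1.21.
Substitute: T_P·(0.965926 + 0.756736·0.939693) = 1.21 → T_P = 0.721516 ≈ 0.7215 kN.
Then T_Q = 0.756736 × 0.721516 = 0.5460 kN.

T_P = 0.7215 kN, T_Q = 0.5460 kN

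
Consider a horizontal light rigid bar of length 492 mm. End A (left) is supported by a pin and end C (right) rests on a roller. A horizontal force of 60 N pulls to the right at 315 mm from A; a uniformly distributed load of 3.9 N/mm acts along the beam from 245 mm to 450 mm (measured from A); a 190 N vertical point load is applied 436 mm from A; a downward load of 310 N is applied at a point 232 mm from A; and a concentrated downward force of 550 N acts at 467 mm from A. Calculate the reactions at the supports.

Resultant of the distributed load: 3.9 × 205 = 799.5 N at 347.5 mm from A.
ΣM about A: C_y·492 − (3.9·205)·347.5 − 190·436 − 310·232 − 550·467 = 0 → C_y = 689436.25/492 = 1401.29 ≈ 1401 N.
ΣF_y = 0: A_y + 1401.29 − 3.9·205 − 190 − 310 − 550 = 0 → A_y = 448.2 N.
ΣF_x = 0: A_x + 60 = 0 → A_x = -60.00 N.

A_x = -60.00 N, A_y = 448.2 N, C_y = 1401 N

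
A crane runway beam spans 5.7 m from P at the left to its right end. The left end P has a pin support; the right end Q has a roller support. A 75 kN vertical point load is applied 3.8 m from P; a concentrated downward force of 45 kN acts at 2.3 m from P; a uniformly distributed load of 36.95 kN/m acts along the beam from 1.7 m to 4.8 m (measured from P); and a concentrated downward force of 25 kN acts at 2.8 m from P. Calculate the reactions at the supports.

P_x = 0, P_y = 113.8 kN, Q_y = 145.7 kN

Resultant of the distributed load: 36.95 × 3.1 = 114.545 kN at 3.25 m from P.
Taking moments about P: Q_y·5.7 − 75·3.8 − 45·2.3 − (36.95·3.1)·3.25 − 25·2.8 = 0 → Q_y = 830.77125/5.7 = 145.749 ≈ 145.7 kN.
ΣF_y = 0: P_y + 145.749 − 75 − 45 − 36.95·3.1 − 25 = 0 → P_y = 113.8 kN.
ΣF_x = 0: no horizontal applied forces, so P_x = 0.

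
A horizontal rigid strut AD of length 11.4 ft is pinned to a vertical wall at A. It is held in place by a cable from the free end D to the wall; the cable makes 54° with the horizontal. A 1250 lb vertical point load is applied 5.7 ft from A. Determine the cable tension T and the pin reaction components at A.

ΣM about A: T·sin54°·11.4 − 1250·5.7 = 0 → T = 7125/(11.4·0.809017) = 772.542 ≈ 772.5 lb.
ΣF_x = 0: A_x − T·cos54° = 0 → A_x = 772.542 × 0.587785 = 454.1 lb.
ΣF_y = 0: A_y + T·sin54° − 1250 = 0 → A_y = 1250 − 772.542 × 0.809017 = 625.0 lb.

T = 772.5 lb, A_x = 454.1 lb, A_y = 625.0 lb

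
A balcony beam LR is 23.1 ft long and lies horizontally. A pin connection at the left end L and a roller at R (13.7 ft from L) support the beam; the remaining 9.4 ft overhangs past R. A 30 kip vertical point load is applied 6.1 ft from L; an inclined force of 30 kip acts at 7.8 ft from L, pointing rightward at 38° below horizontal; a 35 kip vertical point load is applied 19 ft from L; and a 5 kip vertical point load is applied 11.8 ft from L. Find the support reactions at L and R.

L_x = -23.64 kip, L_y = 11.75 kip, R_y = 76.72 kip

ΣM about L: R_y·13.7 − 30·6.1 − 30·sin38°·7.8 − 35·19 − 5·11.8 = 0 → R_y = 1051.06/13.7 = 76.7197 ≈ 76.72 kip.
ΣF_y = 0: L_y + 76.7197 − 30 − 30·sin38° − 35 − 5 = 0 → L_y = 11.75 kip.
ΣF_x = 0: L_x + 30·cos38° = 0 → L_x = -23.64 kip.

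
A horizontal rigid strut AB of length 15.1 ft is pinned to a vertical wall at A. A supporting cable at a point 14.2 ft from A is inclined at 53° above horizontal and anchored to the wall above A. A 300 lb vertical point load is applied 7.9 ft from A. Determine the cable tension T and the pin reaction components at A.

ΣM about A: T·sin53°·14.2 − 300·7.9 = 0 → T = 2370/(14.2·0.798636) = 208.983 ≈ 209.0 lb.
ΣF_x = 0: A_x − T·cos53° = 0 → A_x = 208.983 × 0.601815 = 125.8 lb.
ΣF_y = 0: A_y + T·sin53° − 300 = 0 → A_y = 300 − 208.983 × 0.798636 = 133.1 lb.

T = 209.0 lb, A_x = 125.8 lb, A_y = 133.1 lb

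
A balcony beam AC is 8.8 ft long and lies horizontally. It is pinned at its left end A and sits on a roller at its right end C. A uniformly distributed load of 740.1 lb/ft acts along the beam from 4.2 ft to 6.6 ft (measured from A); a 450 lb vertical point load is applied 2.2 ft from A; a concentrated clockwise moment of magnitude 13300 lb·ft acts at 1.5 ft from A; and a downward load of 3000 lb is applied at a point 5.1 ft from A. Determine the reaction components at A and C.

Resultant of the distributed load: 740.1 × 2.4 = 1776.24 lb at 5.4 ft from A.
Moments about A: C_y·8.8 − (740.1·2.4)·5.4 − 450·2.2 − 13300 − 3000·5.1 = 0 → C_y = 39181.696/8.8 = 4452.47 ≈ 4452 lb.
ΣF_y = 0: A_y + 4452.47 − 740.1·2.4 − 450 − 3000 = 0 → A_y = 773.8 lb.
ΣF_x = 0: no horizontal applied forces, so A_x = 0.

A_x = 0, A_y = 773.8 lb, C_y = 4452 lb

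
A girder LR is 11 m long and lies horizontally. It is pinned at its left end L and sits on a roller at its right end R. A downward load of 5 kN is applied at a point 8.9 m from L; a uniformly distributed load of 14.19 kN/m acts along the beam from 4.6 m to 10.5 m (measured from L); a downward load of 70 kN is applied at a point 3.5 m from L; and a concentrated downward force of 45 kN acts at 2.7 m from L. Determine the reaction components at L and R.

Resultant of the distributed load: 14.19 × 5.9 = 83.721 kN at 7.55 m from L.
Moments about L: R_y·11 − 5·8.9 − (14.19·5.9)·7.55 − 70·3.5 − 45·2.7 = 0 → R_y = 1043.09355/11 = 94.8267 ≈ 94.83 kN.
ΣF_y = 0: L_y + 94.8267 − 5 − 14.19·5.9 − 70 − 45 = 0 → L_y = 108.9 kN.
ΣF_x = 0: no horizontal applied forces, so L_x = 0.

L_x = 0, L_y = 108.9 kN, R_y = 94.83 kN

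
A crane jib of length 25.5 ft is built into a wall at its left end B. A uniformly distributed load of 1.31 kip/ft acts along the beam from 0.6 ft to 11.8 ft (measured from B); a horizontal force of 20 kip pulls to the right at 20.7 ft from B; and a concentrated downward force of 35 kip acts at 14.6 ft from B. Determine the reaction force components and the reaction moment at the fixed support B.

Resultant of the distributed load: 1.31 × 11.2 = 14.672 kip at 6.2 ft from B.
ΣF_x = 0: B_x + 20 = 0 → B_x = -20.00 kip.
ΣF_y = 0: B_y − 1.31·11.2 − 35 = 0 → B_y = 49.67 kip.
ΣM about B: M_B − (1.31·11.2)·6.2 − 35·14.6 = 0 → M_B = 602.0 kip·ft.

B_x = -20.00 kip, B_y = 49.67 kip, M_B = 602.0 kip·ft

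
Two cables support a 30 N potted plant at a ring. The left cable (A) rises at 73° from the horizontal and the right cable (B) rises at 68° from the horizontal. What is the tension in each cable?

ΣF_x = 0: −T_A·cos73° + T_B·cos68° = 0 → T_B = 0.780477·T_A.
ΣF_y = 0: T_A·sin73° + T_B·sin68° = 30.
Substitute: T_A·(0.956305 + 0.780477·0.927184) = 30 → T_A = 17.8577 ≈ 17.86 N.
Then T_B = 0.780477 × 17.8577 = 13.94 N.

T_A = 17.86 N, T_B = 13.94 N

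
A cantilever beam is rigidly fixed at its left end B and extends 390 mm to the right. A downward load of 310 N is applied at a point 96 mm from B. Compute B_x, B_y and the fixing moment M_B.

B_x = 0, B_y = 310.0 N, M_B = 29760 N·mm

ΣF_x = 0: B_x = 0.
ΣF_y = 0: B_y − 310 = 0 → B_y = 310.0 N.
ΣM about B: M_B − 310·96 = 0 → M_B = 29760 N·mm.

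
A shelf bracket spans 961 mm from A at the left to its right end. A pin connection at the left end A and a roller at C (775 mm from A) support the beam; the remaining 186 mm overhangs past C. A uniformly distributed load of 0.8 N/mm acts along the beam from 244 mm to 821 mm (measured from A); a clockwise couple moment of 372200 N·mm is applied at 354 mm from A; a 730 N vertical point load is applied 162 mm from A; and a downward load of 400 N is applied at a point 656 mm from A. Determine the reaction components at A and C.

Resultant of the distributed load: 0.8 × 577 = 461.6 N at 532.5 mm from A.
Taking moments about A: C_y·775 − (0.8·577)·532.5 − 372200 − 730·162 − 400·656 = 0 → C_y = 998662/775 = 1288.6 ≈ 1289 N.
ΣF_y = 0: A_y + 1288.6 − 0.8·577 − 730 − 400 = 0 → A_y = 303.0 N.
ΣF_x = 0: no horizontal applied forces, so A_x = 0.

A_x = 0, A_y = 303.0 N, C_y = 1289 N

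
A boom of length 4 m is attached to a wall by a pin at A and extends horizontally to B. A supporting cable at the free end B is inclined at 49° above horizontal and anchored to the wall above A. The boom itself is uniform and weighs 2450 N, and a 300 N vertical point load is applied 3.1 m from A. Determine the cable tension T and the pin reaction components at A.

ΣM about A: T·sin49°·4 − 2450·2 − 300·3.1 = 0 → T = 5830/(4·0.75471) = 1931.21 ≈ 1931 N.
ΣF_x = 0: A_x − T·cos49° = 0 → A_x = 1931.21 × 0.656059 = 1267 N.
ΣF_y = 0: A_y + T·sin49° − 2450 − 300 = 0 → A_y = 2750 − 1931.21 × 0.75471 = 1292 N.

T = 1931 N, A_x = 1267 N, A_y = 1292 N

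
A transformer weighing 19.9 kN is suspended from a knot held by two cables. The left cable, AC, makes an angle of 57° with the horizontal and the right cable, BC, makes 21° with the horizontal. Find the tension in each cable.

T_AC = 18.99 kN, T_BC = 11.08 kN

ΣF_x = 0: −T_AC·cos57° + T_BC·cos21° = 0 → T_BC = 0.583387·T_AC.
ΣF_y = 0: T_AC·sin57° + T_BC·sin21° = 19.9.
Substitute: T_AC·(0.838671 + 0.583387·0.358368) = 19.9 → T_AC = 18.9933 ≈ 18.99 kN.
Then T_BC = 0.583387 × 18.9933 = 11.08 kN.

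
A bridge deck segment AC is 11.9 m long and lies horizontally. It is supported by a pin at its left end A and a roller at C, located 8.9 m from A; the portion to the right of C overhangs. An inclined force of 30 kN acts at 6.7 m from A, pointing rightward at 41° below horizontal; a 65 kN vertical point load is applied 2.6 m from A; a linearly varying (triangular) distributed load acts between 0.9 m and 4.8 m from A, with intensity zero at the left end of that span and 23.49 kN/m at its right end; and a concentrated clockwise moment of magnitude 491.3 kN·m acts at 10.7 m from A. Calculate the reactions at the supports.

Resultant of the triangular load: ½ × 23.49 × 3.9 = 45.8055 kN, acting at 3.5 m from A (one-third of the span from the peak).
ΣM about A: C_y·8.9 − 30·sin41°·6.7 − 65·2.6 − (½·23.49·3.9)·3.5 − 491.3 = 0 → C_y = 952.487/8.9 = 107.021 ≈ 107.0 kN.
ΣF_y = 0: A_y + 107.021 − 30·sin41° − 65 − ½·23.49·3.9 = 0 → A_y = 23.47 kN.
ΣF_x = 0: A_x + 30·cos41° = 0 → A_x = -22.64 kN.

A_x = -22.64 kN, A_y = 23.47 kN, C_y = 107.0 kN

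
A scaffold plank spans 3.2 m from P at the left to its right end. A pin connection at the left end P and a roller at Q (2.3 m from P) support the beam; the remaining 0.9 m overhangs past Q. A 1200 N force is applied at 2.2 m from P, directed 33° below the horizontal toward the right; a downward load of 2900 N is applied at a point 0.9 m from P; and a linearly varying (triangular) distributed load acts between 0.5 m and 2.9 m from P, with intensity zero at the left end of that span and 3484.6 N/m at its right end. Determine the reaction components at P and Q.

P_x = -1006 N, P_y = 2157 N, Q_y = 5578 N

Resultant of the triangular load: ½ × 3484.6 × 2.4 = 4181.52 N, acting at 2.1 m from P (one-third of the span from the peak).
ΣM about P: Q_y·2.3 − 1200·sin33°·2.2 − 2900·0.9 − (½·3484.6·2.4)·2.1 = 0 → Q_y = 12829/2.3 = 5577.83 ≈ 5578 N.
ΣF_y = 0: P_y + 5577.83 − 1200·sin33° − 2900 − ½·3484.6·2.4 = 0 → P_y = 2157 N.
ΣF_x = 0: P_x + 1200·cos33° = 0 → P_x = -1006 N.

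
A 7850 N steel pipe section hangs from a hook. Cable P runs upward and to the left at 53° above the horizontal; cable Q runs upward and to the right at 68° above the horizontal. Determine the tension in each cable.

ΣF_x = 0: −T_P·cos53° + T_Q·cos68° = 0 → T_Q = 1.60653·T_P.
ΣF_y = 0: T_P·sin53° + T_Q·sin68° = 7850.
Substitute: T_P·(0.798636 + 1.60653·0.927184) = 7850 → T_P = 3430.67 ≈ 3431 N.
Then T_Q = 1.60653 × 3430.67 = 5511 N.

T_P = 3431 N, T_Q = 5511 N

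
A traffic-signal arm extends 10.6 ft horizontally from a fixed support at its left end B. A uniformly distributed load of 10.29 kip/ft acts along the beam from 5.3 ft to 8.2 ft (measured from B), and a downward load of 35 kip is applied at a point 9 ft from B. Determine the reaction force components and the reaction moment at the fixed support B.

B_x = 0, B_y = 64.84 kip, M_B = 516.4 kip·ft

Resultant of the distributed load: 10.29 × 2.9 = 29.841 kip at 6.75 ft from B.
ΣF_x = 0: B_x = 0.
ΣF_y = 0: B_y − 10.29·2.9 − 35 = 0 → B_y = 64.84 kip.
ΣM about B: M_B − (10.29·2.9)·6.75 − 35·9 = 0 → M_B = 516.4 kip·ft.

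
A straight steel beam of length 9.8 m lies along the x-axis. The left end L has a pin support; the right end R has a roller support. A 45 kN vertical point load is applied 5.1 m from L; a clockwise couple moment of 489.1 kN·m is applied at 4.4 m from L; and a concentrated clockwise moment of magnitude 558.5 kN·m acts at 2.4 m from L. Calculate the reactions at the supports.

Taking moments about L: R_y·9.8 − 45·5.1 − 489.1 − 558.5 = 0 → R_y = 1277.1/9.8 = 130.316 ≈ 130.3 kN.
ΣF_y = 0: L_y + 130.316 − 45 = 0 → L_y = -85.32 kN.
ΣF_x = 0: no horizontal applied forces, so L_x = 0.

L_x = 0, L_y = -85.32 kN, R_y = 130.3 kN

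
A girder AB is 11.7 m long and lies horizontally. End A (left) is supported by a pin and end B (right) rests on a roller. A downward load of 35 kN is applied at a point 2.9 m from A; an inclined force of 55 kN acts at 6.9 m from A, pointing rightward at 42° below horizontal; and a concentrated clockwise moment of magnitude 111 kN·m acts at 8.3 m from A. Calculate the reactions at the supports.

Taking moments about A: B_y·11.7 − 35·2.9 − 55·sin42°·6.9 − 111 = 0 → B_y = 466.435/11.7 = 39.8662 ≈ 39.87 kN.
ΣF_y = 0: A_y + 39.8662 − 35 − 55·sin42° = 0 → A_y = 31.94 kN.
ΣF_x = 0: A_x + 55·cos42° = 0 → A_x = -40.87 kN.

A_x = -40.87 kN, A_y = 31.94 kN, B_y = 39.87 kN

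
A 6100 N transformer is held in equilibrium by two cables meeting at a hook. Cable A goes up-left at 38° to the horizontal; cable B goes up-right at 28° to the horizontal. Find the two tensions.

ΣF_x = 0: −T_A·cos38° + T_B·cos28° = 0 → T_B = 0.892477·T_A.
ΣF_y = 0: T_A·sin38° + T_B·sin28° = 6100.
Substitute: T_A·(0.615661 + 0.892477·0.469472) = 6100 → T_A = 5895.69 ≈ 5896 N.
Then T_B = 0.892477 × 5895.69 = 5262 N.

T_A = 5896 N, T_B = 5262 N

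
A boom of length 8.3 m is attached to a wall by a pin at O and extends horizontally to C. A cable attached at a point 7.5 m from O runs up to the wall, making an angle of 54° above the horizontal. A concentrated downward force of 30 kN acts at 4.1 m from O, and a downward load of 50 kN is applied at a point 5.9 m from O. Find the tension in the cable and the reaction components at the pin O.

T = 68.89 kN, O_x = 40.49 kN, O_y = 24.27 kN

ΣM about O: T·sin54°·7.5 − 30·4.1 − 50·5.9 = 0 → T = 418/(7.5·0.809017) = 68.8902 ≈ 68.89 kN.
ΣF_x = 0: O_x − T·cos54° = 0 → O_x = 68.8902 × 0.587785 = 40.49 kN.
ΣF_y = 0: O_y + T·sin54° − 30 − 50 = 0 → O_y = 80 − 68.8902 × 0.809017 = 24.27 kN.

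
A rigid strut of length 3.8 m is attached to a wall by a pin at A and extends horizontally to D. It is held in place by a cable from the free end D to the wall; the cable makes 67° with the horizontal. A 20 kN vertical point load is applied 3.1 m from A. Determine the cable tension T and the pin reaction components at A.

T = 17.72 kN, A_x = 6.926 kN, A_y = 3.684 kN

ΣM about A: T·sin67°·3.8 − 20·3.1 = 0 → T = 62/(3.8·0.920505) = 17.7248 ≈ 17.72 kN.
ΣF_x = 0: A_x − T·cos67° = 0 → A_x = 17.7248 × 0.390731 = 6.926 kN.
ΣF_y = 0: A_y + T·sin67° − 20 = 0 → A_y = 20 − 17.7248 × 0.920505 = 3.684 kN.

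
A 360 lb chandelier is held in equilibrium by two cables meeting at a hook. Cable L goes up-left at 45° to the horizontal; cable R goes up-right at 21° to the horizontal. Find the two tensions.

T_L = 367.9 lb, T_R = 278.6 lb

ΣF_x = 0: −T_L·cos45° + T_R·cos21° = 0 → T_R = 0.757414·T_L.
ΣF_y = 0: T_L·sin45° + T_R·sin21° = 360.
Substitute: T_L·(0.707107 + 0.757414·0.358368) = 360 → T_L = 367.895 ≈ 367.9 lb.
Then T_R = 0.757414 × 367.895 = 278.6 lb.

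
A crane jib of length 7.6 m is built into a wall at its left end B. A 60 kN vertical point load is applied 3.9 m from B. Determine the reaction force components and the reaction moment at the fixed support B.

B_x = 0, B_y = 60.00 kN, M_B = 234.0 kN·m

ΣF_x = 0: B_x = 0.
ΣF_y = 0: B_y − 60 = 0 → B_y = 60.00 kN.
ΣM about B: M_B − 60·3.9 = 0 → M_B = 234.0 kN·m.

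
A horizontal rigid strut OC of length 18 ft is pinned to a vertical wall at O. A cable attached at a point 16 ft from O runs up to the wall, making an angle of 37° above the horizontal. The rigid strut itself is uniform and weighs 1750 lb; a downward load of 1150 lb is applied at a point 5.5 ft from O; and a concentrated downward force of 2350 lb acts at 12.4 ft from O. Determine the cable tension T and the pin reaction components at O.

ΣM about O: T·sin37°·16 − 1750·9 − 1150·5.5 − 2350·12.4 = 0 → T = 51215/(16·0.601815) = 5318.81 ≈ 5319 lb.
ΣF_x = 0: O_x − T·cos37° = 0 → O_x = 5318.81 × 0.798636 = 4248 lb.
ΣF_y = 0: O_y + T·sin37° − 1750 − 1150 − 2350 = 0 → O_y = 5250 − 5318.81 × 0.601815 = 2049 lb.

T = 5319 lb, O_x = 4248 lb, O_y = 2049 lb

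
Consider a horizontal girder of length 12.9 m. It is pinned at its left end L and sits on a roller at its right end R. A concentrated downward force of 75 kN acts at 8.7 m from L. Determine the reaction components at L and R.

ΣM about L: R_y·12.9 − 75·8.7 = 0 → R_y = 652.5/12.9 = 50.5814 ≈ 50.58 kN.
ΣF_y = 0: L_y + 50.5814 − 75 = 0 → L_y = 24.42 kN.
ΣF_x = 0: no horizontal applied forces, so L_x = 0.

L_x = 0, L_y = 24.42 kN, R_y = 50.58 kN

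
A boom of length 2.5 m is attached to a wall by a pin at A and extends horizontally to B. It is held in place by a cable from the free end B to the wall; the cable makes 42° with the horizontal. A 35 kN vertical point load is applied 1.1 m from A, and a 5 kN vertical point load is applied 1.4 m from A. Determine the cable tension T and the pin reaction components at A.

ΣM about A: T·sin42°·2.5 − 35·1.1 − 5·1.4 = 0 → T = 45.5/(2.5·0.669131) = 27.1995 ≈ 27.20 kN.
ΣF_x = 0: A_x − T·cos42° = 0 → A_x = 27.1995 × 0.743145 = 20.21 kN.
ΣF_y = 0: A_y + T·sin42° − 35 − 5 = 0 → A_y = 40 − 27.1995 × 0.669131 = 21.80 kN.

T = 27.20 kN, A_x = 20.21 kN, A_y = 21.80 kN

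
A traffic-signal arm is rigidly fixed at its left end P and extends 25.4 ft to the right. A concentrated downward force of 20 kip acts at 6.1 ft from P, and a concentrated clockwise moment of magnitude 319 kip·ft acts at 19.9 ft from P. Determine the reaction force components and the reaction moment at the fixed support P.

P_x = 0, P_y = 20.00 kip, M_P = 441.0 kip·ft

ΣF_x = 0: P_x = 0.
ΣF_y = 0: P_y − 20 = 0 → P_y = 20.00 kip.
ΣM about P: M_P − 20·6.1 − 319 = 0 → M_P = 441.0 kip·ft.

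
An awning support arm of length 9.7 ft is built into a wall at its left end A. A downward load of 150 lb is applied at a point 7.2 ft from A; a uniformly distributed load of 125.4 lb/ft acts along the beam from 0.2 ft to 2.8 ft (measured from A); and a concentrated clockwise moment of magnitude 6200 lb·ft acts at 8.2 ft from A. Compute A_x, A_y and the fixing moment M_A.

A_x = 0, A_y = 476.0 lb, M_A = 7769 lb·ft

Resultant of the distributed load: 125.4 × 2.6 = 326.04 lb at 1.5 ft from A.
ΣF_x = 0: A_x = 0.
ΣF_y = 0: A_y − 150 − 125.4·2.6 = 0 → A_y = 476.0 lb.
ΣM about A: M_A − 150·7.2 − (125.4·2.6)·1.5 − 6200 = 0 → M_A = 7769 lb·ft.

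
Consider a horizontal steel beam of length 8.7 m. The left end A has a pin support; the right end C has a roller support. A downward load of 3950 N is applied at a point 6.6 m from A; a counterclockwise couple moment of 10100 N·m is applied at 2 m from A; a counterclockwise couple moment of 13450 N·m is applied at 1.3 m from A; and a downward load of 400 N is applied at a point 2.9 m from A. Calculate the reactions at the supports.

Taking moments about A: C_y·8.7 − 3950·6.6 + 10100 + 13450 − 400·2.9 = 0 → C_y = 3680/8.7 = 422.989 ≈ 423.0 N.
ΣF_y = 0: A_y + 422.989 − 3950 − 400 = 0 → A_y = 3927 N.
ΣF_x = 0: no horizontal applied forces, so A_x = 0.

A_x = 0, A_y = 3927 N, C_y = 423.0 N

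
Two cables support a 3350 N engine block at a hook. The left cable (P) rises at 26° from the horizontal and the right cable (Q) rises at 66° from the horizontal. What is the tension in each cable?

ΣF_x = 0: −T_P·cos26° + T_Q·cos66° = 0 → T_Q = 2.20977·T_P.
ΣF_y = 0: T_P·sin26° + T_Q·sin66° = 3350.
Substitute: T_P·(0.438371 + 2.20977·0.913545) = 3350 → T_P = 1363.4 ≈ 1363 N.
Then T_Q = 2.20977 × 1363.4 = 3013 N.

T_P = 1363 N, T_Q = 3013 N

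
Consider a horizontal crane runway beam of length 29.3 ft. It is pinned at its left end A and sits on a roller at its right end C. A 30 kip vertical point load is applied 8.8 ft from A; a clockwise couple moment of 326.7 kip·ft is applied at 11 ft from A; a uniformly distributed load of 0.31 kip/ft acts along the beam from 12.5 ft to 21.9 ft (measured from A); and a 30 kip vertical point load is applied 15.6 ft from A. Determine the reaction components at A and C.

Resultant of the distributed load: 0.31 × 9.4 = 2.914 kip at 17.2 ft from A.
Moments about A: C_y·29.3 − 30·8.8 − 326.7 − (0.31·9.4)·17.2 − 30·15.6 = 0 → C_y = 1108.8208/29.3 = 37.8437 ≈ 37.84 kip.
ΣF_y = 0: A_y + 37.8437 − 30 − 0.31·9.4 − 30 = 0 → A_y = 25.07 kip.
ΣF_x = 0: no horizontal applied forces, so A_x = 0.

A_x = 0, A_y = 25.07 kip, C_y = 37.84 kip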